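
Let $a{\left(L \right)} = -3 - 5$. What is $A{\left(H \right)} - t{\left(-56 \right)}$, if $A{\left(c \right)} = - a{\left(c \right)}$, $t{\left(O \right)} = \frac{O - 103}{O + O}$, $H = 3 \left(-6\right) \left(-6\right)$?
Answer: $\frac{737}{112} \approx 6.5804$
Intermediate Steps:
$a{\left(L \right)} = -8$ ($a{\left(L \right)} = -3 - 5 = -8$)
$H = 108$ ($H = \left(-18\right) \left(-6\right) = 108$)
$t{\left(O \right)} = \frac{-103 + O}{2 O}$
$A{\left(c \right)} = 8$ ($A{\left(c \right)} = \left(-1\right) \left(-8\right) = 8$)
$A{\left(H \right)} - t{\left(-56 \right)} = 8 - \frac{-103 - 56}{2 \left(-56\right)} = 8 - \frac{1}{2} \left(- \frac{1}{56}\right) \left(-159\right) = 8 - \frac{159}{112} = \frac{737}{112}$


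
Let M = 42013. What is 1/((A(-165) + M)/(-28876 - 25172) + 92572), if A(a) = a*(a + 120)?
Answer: 27024/2501641009 ≈ 1.0803e-5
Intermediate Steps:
A(a) = a*(120 + a)
1/((A(-165) + M)/(-28876 - 25172) + 92572) = 1/((-165*(120 - 165) + 42013)/(-28876 - 25172) + 92572) = 1/((-165*(-45) + 42013)/(-54048) + 92572) = 1/((7425 + 42013)*(-1/54048) + 92572) = 1/(49438*(-1/54048) + 92572) = 1/(-24719/27024 + 92572) = 1/(2501641009/27024) = 27024/2501641009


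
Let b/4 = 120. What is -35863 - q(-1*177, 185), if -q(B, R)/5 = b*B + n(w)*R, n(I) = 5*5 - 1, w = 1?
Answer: -438463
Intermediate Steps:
b = 480 (b = 4*120 = 480)
n(I) = 24 (n(I) = 25 - 1 = 24)
q(B, R) = -2400*B - 120*R (q(B, R) = -5*(480*B + 24*R) = -5*(24*R + 480*B) = -2400*B - 120*R)
-35863 - q(-1*177, 185) = -35863 - (-(-2400)*177 - 120*185) = -35863 - (-2400*(-177) - 22200) = -35863 - (424800 - 22200) = -35863 - 1*402600 = -35863 - 402600 = -438463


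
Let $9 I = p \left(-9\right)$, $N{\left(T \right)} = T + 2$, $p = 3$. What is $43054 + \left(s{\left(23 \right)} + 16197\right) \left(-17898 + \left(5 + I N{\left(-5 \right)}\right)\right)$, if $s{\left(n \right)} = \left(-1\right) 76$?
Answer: $-288264910$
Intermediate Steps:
$N{\left(T \right)} = 2 + T$
$s{\left(n \right)} = -76$
$I = -3$ ($I = \frac{3 \left(-9\right)}{9} = \frac{1}{9} \left(-27\right) = -3$)
$43054 + \left(s{\left(23 \right)} + 16197\right) \left(-17898 + \left(5 + I N{\left(-5 \right)}\right)\right) = 43054 + \left(-76 + 16197\right) \left(-17898 - \left(-5 + 3 \left(2 - 5\right)\right)\right) = 43054 + 16121 \left(-17898 + \left(5 - -9\right)\right) = 43054 + 16121 \left(-17898 + \left(5 + 9\right)\right) = 43054 + 16121 \left(-17898 + 14\right) = 43054 + 16121 \left(-17884\right) = 43054 - 288307964 = -288264910$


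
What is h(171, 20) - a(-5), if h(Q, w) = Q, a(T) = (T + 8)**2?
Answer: 162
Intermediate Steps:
a(T) = (8 + T)**2
h(171, 20) - a(-5) = 171 - (8 - 5)**2 = 171 - 1*3**2 = 171 - 1*9 = 171 - 9 = 162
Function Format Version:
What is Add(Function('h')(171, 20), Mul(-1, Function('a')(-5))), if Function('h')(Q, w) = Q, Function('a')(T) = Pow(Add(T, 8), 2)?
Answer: 162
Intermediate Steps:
Function('a')(T) = Pow(Add(8, T), 2)
Add(Function('h')(171, 20), Mul(-1, Function('a')(-5))) = Add(171, Mul(-1, Pow(Add(8, -5), 2))) = Add(171, Mul(-1, Pow(3, 2))) = Add(171, Mul(-1, 9)) = Add(171, -9) = 162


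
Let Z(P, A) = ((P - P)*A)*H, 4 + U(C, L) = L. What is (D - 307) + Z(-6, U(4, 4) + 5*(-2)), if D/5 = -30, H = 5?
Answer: -457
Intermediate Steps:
U(C, L) = -4 + L
D = -150 (D = 5*(-30) = -150)
Z(P, A) = 0 (Z(P, A) = ((P - P)*A)*5 = (0*A)*5 = 0*5 = 0)
(D - 307) + Z(-6, U(4, 4) + 5*(-2)) = (-150 - 307) + 0 = -457 + 0 = -457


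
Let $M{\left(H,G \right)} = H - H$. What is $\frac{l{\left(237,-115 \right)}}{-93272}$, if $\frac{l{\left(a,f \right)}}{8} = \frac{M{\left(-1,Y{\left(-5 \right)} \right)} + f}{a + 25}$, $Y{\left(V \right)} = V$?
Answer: $\frac{115}{3054658} \approx 3.7647 \cdot 10^{-5}$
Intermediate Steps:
$M{\left(H,G \right)} = 0$
$l{\left(a,f \right)} = \frac{8 f}{25 + a}$ ($l{\left(a,f \right)} = 8 \frac{0 + f}{a + 25} = 8 \frac{f}{25 + a} = \frac{8 f}{25 + a}$)
$\frac{l{\left(237,-115 \right)}}{-93272} = \frac{8 \left(-115\right) \frac{1}{25 + 237}}{-93272} = 8 \left(-115\right) \frac{1}{262} \left(- \frac{1}{93272}\right) = \left(- \frac{460}{131}\right) \left(- \frac{1}{93272}\right) = \frac{115}{3054658}$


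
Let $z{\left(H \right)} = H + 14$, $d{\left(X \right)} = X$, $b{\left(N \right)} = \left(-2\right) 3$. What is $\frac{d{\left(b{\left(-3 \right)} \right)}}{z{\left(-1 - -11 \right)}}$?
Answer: $- \frac{1}{4} \approx -0.25$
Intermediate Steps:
$b{\left(N \right)} = -6$
$z{\left(H \right)} = 14 + H$
$\frac{d{\left(b{\left(-3 \right)} \right)}}{z{\left(-1 - -11 \right)}} = - \frac{6}{14 - -10} = - \frac{6}{14 + \left(-1 + 11\right)} = - \frac{6}{14 + 10} = - \frac{6}{24} = \left(-6\right) \frac{1}{24} = - \frac{1}{4}$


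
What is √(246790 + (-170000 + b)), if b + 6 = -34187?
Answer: 3*√4733 ≈ 206.39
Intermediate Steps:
b = -34193 (b = -6 - 34187 = -34193)
√(246790 + (-170000 + b)) = √(246790 + (-170000 - 34193)) = √(246790 - 204193) = √42597 = 3*√4733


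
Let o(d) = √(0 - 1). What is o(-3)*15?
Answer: 15*I ≈ 15.0*I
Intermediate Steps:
o(d) = I (o(d) = √(-1) = I)
o(-3)*15 = I*15 = 15*I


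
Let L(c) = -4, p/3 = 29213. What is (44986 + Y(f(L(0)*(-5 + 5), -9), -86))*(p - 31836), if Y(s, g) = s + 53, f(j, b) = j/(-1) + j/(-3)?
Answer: 2513311317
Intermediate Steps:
p = 87639 (p = 3*29213 = 87639)
f(j, b) = -4*j/3 (f(j, b) = j*(-1) + j*(-⅓) = -j - j/3 = -4*j/3)
Y(s, g) = 53 + s
(44986 + Y(f(L(0)*(-5 + 5), -9), -86))*(p - 31836) = (44986 + (53 - (-16)*(-5 + 5)/3))*(87639 - 31836) = (44986 + (53 - (-16)*0/3))*55803 = (44986 + (53 - 4/3*0))*55803 = (44986 + (53 + 0))*55803 = (44986 + 53)*55803 = 45039*55803 = 2513311317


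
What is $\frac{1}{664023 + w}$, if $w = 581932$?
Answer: $\frac{1}{1245955} \approx 8.026 \cdot 10^{-7}$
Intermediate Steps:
$\frac{1}{664023 + w} = \frac{1}{664023 + 581932} = \frac{1}{1245955}$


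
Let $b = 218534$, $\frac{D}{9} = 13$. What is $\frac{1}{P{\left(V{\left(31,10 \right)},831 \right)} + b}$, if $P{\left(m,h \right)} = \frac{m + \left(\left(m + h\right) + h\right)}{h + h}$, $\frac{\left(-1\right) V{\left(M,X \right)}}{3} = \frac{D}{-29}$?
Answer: $\frac{8033}{1755491772} \approx 4.5759 \cdot 10^{-6}$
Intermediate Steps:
$D = 117$ ($D = 9 \cdot 13 = 117$)
$V{\left(M,X \right)} = \frac{351}{29}$ ($V{\left(M,X \right)} = - 3 \frac{117}{-29} = - 3 \cdot 117 \left(- \frac{1}{29}\right) = \left(-3\right) \left(- \frac{117}{29}\right) = \frac{351}{29}$)
$P{\left(m,h \right)} = \frac{2 h + 2 m}{2 h}$ ($P{\left(m,h \right)} = \frac{m + \left(\left(h + m\right) + h\right)}{2 h} = \left(m + \left(m + 2 h\right)\right) \frac{1}{2 h} = \left(2 h + 2 m\right) \frac{1}{2 h} = \frac{2 h + 2 m}{2 h}$)
$\frac{1}{P{\left(V{\left(31,10 \right)},831 \right)} + b} = \frac{1}{\frac{831 + \frac{351}{29}}{831} + 218534} = \frac{1}{\frac{1}{831} \cdot \frac{24450}{29} + 218534} = \frac{1}{\frac{8150}{8033} + 218534} = \frac{1}{\frac{1755491772}{8033}} = \frac{8033}{1755491772}$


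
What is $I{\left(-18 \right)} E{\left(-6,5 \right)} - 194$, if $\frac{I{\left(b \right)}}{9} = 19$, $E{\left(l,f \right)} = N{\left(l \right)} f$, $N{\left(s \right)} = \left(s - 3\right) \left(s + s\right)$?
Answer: $92146$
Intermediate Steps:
$N{\left(s \right)} = 2 s \left(-3 + s\right)$ ($N{\left(s \right)} = \left(-3 + s\right) 2 s = 2 s \left(-3 + s\right)$)
$E{\left(l,f \right)} = 2 f l \left(-3 + l\right)$ ($E{\left(l,f \right)} = 2 l \left(-3 + l\right) f = 2 f l \left(-3 + l\right)$)
$I{\left(b \right)} = 171$ ($I{\left(b \right)} = 9 \cdot 19 = 171$)
$I{\left(-18 \right)} E{\left(-6,5 \right)} - 194 = 171 \cdot 2 \cdot 5 \left(-6\right) \left(-3 - 6\right) - 194 = 171 \cdot 2 \cdot 5 \left(-6\right) \left(-9\right) - 194 = 171 \cdot 540 - 194 = 92340 - 194 = 92146$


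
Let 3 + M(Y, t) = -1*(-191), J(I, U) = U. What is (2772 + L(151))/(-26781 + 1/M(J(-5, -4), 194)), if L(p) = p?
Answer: -549524/5034827 ≈ -0.10914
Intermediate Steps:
M(Y, t) = 188 (M(Y, t) = -3 - 1*(-191) = -3 + 191 = 188)
(2772 + L(151))/(-26781 + 1/M(J(-5, -4), 194)) = (2772 + 151)/(-26781 + 1/188) = 2923/(-26781 + 1/188) = 2923/(-5034827/188) = 2923*(-188/5034827) = -549524/5034827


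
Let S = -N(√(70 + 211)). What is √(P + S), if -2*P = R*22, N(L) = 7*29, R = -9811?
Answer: √107718 ≈ 328.20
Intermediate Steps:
N(L) = 203
S = -203 (S = -1*203 = -203)
P = 107921 (P = -(-9811)*22/2 = -½*(-215842) = 107921)
√(P + S) = √(107921 - 203) = √107718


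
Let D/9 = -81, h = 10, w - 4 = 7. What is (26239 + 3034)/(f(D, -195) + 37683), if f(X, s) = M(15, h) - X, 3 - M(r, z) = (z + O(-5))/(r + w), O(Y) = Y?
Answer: 761098/998785 ≈ 0.76202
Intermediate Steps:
w = 11 (w = 4 + 7 = 11)
D = -729 (D = 9*(-81) = -729)
M(r, z) = 3 - (-5 + z)/(11 + r) (M(r, z) = 3 - (z - 5)/(r + 11) = 3 - (-5 + z)/(11 + r))
f(X, s) = 73/26 - X (f(X, s) = (38 - 1*10 + 3*15)/(11 + 15) - X = (38 - 10 + 45)/26 - X = (1/26)*73 - X = 73/26 - X)
(26239 + 3034)/(f(D, -195) + 37683) = (26239 + 3034)/((73/26 - 1*(-729)) + 37683) = 29273/((73/26 + 729) + 37683) = 29273/(19027/26 + 37683) = 29273/(998785/26) = 29273*(26/998785) = 761098/998785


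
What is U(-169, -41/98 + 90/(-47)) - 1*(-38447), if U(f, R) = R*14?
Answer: 12638316/329 ≈ 38414.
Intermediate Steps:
U(f, R) = 14*R
U(-169, -41/98 + 90/(-47)) - 1*(-38447) = 14*(-41/98 + 90/(-47)) - 1*(-38447) = 14*(-41*1/98 + 90*(-1/47)) + 38447 = 14*(-41/98 - 90/47) + 38447 = 14*(-10747/4606) + 38447 = -10747/329 + 38447 = 12638316/329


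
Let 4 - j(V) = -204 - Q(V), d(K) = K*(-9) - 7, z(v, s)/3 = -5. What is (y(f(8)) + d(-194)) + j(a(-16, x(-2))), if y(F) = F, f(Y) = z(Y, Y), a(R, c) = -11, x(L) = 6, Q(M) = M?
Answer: 1921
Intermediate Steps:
z(v, s) = -15 (z(v, s) = 3*(-5) = -15)
f(Y) = -15
d(K) = -7 - 9*K (d(K) = -9*K - 7 = -7 - 9*K)
j(V) = 208 + V (j(V) = 4 - (-204 - V) = 4 + (204 + V) = 208 + V)
(y(f(8)) + d(-194)) + j(a(-16, x(-2))) = (-15 + (-7 - 9*(-194))) + (208 - 11) = (-15 + (-7 + 1746)) + 197 = (-15 + 1739) + 197 = 1724 + 197 = 1921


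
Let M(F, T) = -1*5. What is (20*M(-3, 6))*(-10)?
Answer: 1000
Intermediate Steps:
M(F, T) = -5
(20*M(-3, 6))*(-10) = (20*(-5))*(-10) = -100*(-10) = 1000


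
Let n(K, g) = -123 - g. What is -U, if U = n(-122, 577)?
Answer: 700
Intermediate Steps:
U = -700 (U = -123 - 1*577 = -123 - 577 = -700)
-U = -1*(-700) = 700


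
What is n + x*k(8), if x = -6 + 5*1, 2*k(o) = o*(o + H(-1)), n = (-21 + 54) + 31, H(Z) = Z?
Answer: 36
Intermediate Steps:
n = 64 (n = 33 + 31 = 64)
k(o) = o*(-1 + o)/2 (k(o) = (o*(o - 1))/2 = (o*(-1 + o))/2 = o*(-1 + o)/2)
x = -1 (x = -6 + 5 = -1)
n + x*k(8) = 64 - 8*(-1 + 8)/2 = 64 - 8*7/2 = 64 - 1*28 = 64 - 28 = 36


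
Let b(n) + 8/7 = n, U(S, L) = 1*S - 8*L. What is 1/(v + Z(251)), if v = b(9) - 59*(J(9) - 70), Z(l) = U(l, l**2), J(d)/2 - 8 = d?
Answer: -7/3511376 ≈ -1.9935e-6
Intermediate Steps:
U(S, L) = S - 8*L
J(d) = 16 + 2*d
b(n) = -8/7 + n
Z(l) = l - 8*l**2
v = 14923/7 (v = (-8/7 + 9) - 59*((16 + 2*9) - 70) = 55/7 - 59*((16 + 18) - 70) = 55/7 - 59*(34 - 70) = 55/7 - 59*(-36) = 55/7 + 2124 = 14923/7 ≈ 2131.9)
1/(v + Z(251)) = 1/(14923/7 + 251*(1 - 8*251)) = 1/(14923/7 + 251*(1 - 2008)) = 1/(14923/7 + 251*(-2007)) = 1/(14923/7 - 503757) = 1/(-3511376/7) = -7/3511376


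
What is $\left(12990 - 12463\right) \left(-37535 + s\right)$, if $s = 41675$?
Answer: $2181780$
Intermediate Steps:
$\left(12990 - 12463\right) \left(-37535 + s\right) = \left(12990 - 12463\right) \left(-37535 + 41675\right) = 527 \cdot 4140 = 2181780$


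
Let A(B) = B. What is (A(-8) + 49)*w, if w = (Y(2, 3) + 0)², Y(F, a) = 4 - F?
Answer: 164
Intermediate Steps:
w = 4 (w = ((4 - 1*2) + 0)² = ((4 - 2) + 0)² = (2 + 0)² = 2² = 4)
(A(-8) + 49)*w = (-8 + 49)*4 = 41*4 = 164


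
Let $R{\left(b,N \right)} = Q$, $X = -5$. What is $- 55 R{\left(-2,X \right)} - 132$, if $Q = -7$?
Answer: $253$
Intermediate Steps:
$R{\left(b,N \right)} = -7$
$- 55 R{\left(-2,X \right)} - 132 = \left(-55\right) \left(-7\right) - 132 = 385 - 132 = 253$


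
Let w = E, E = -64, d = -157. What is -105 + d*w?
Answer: 9943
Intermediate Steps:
w = -64
-105 + d*w = -105 - 157*(-64) = -105 + 10048 = 9943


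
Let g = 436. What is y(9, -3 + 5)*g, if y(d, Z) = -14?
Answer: -6104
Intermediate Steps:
y(9, -3 + 5)*g = -14*436 = -6104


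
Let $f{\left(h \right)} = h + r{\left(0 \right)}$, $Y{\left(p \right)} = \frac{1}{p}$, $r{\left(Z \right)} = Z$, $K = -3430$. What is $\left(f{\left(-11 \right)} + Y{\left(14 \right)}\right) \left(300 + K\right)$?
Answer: $\frac{239445}{7} \approx 34206.0$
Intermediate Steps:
$f{\left(h \right)} = h$ ($f{\left(h \right)} = h + 0 = h$)
$\left(f{\left(-11 \right)} + Y{\left(14 \right)}\right) \left(300 + K\right) = \left(-11 + \frac{1}{14}\right) \left(300 - 3430\right) = \left(-11 + \frac{1}{14}\right) \left(-3130\right) = \left(- \frac{153}{14}\right) \left(-3130\right) = \frac{239445}{7}$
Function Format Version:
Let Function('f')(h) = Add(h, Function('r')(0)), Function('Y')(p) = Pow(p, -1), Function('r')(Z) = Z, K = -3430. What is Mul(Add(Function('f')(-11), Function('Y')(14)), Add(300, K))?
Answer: Rational(239445, 7) ≈ 34206.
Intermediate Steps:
Function('f')(h) = h (Function('f')(h) = Add(h, 0) = h)
Mul(Add(Function('f')(-11), Function('Y')(14)), Add(300, K)) = Mul(Add(-11, Pow(14, -1)), Add(300, -3430)) = Mul(Add(-11, Rational(1, 14)), -3130) = Mul(Rational(-153, 14), -3130) = Rational(239445, 7)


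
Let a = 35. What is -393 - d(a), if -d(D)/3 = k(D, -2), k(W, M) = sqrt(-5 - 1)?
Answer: -393 + 3*I*sqrt(6) ≈ -393.0 + 7.3485*I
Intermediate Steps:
k(W, M) = I*sqrt(6) (k(W, M) = sqrt(-6) = I*sqrt(6))
d(D) = -3*I*sqrt(6)
-393 - d(a) = -393 - (-3)*I*sqrt(6) = -393 + 3*I*sqrt(6)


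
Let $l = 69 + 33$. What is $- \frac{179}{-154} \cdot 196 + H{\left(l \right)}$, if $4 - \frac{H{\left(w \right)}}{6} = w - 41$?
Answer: $- \frac{1256}{11} \approx -114.18$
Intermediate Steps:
$l = 102$
$H{\left(w \right)} = 270 - 6 w$ ($H{\left(w \right)} = 24 - 6 \left(w - 41\right) = 24 - 6 \left(-41 + w\right) = 24 - \left(-246 + 6 w\right) = 270 - 6 w$)
$- \frac{179}{-154} \cdot 196 + H{\left(l \right)} = - \frac{179}{-154} \cdot 196 + \left(270 - 612\right) = \left(-179\right) \left(- \frac{1}{154}\right) 196 + \left(270 - 612\right) = \frac{179}{154} \cdot 196 - 342 = \frac{2506}{11} - 342 = - \frac{1256}{11}$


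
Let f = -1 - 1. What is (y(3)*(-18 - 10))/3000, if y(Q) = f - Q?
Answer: 7/150 ≈ 0.046667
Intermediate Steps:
f = -2
y(Q) = -2 - Q
(y(3)*(-18 - 10))/3000 = ((-2 - 1*3)*(-18 - 10))/3000 = ((-2 - 3)*(-28))*(1/3000) = -5*(-28)*(1/3000) = 140*(1/3000) = 7/150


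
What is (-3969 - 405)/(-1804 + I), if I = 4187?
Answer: -4374/2383 ≈ -1.8355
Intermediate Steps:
(-3969 - 405)/(-1804 + I) = (-3969 - 405)/(-1804 + 4187) = -4374/2383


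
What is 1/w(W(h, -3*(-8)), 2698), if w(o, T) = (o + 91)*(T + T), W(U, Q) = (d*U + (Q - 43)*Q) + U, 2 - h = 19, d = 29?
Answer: -1/4721500 ≈ -2.1180e-7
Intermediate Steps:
h = -17 (h = 2 - 1*19 = 2 - 19 = -17)
W(U, Q) = 30*U + Q*(-43 + Q) (W(U, Q) = (29*U + (Q - 43)*Q) + U = (29*U + (-43 + Q)*Q) + U = (29*U + Q*(-43 + Q)) + U = 30*U + Q*(-43 + Q))
w(o, T) = 2*T*(91 + o) (w(o, T) = (91 + o)*(2*T) = 2*T*(91 + o))
1/w(W(h, -3*(-8)), 2698) = 1/(2*2698*(91 + ((-3*(-8))**2 - (-129)*(-8) + 30*(-17)))) = 1/(2*2698*(91 + (24**2 - 43*24 - 510))) = 1/(2*2698*(91 + (576 - 1032 - 510))) = 1/(2*2698*(91 - 966)) = 1/(2*2698*(-875)) = 1/(-4721500) = -1/4721500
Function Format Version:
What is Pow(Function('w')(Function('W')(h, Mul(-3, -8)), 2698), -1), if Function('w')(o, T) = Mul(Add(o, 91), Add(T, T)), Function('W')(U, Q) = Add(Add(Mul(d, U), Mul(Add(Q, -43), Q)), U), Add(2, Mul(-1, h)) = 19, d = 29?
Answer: Rational(-1, 4721500) ≈ -2.1180e-7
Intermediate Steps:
h = -17 (h = Add(2, Mul(-1, 19)) = Add(2, -19) = -17)
Function('W')(U, Q) = Add(Mul(30, U), Mul(Q, Add(-43, Q))) (Function('W')(U, Q) = Add(Add(Mul(29, U), Mul(Add(Q, -43), Q)), U) = Add(Add(Mul(29, U), Mul(Add(-43, Q), Q)), U) = Add(Add(Mul(29, U), Mul(Q, Add(-43, Q))), U) = Add(Mul(30, U), Mul(Q, Add(-43, Q))))
Function('w')(o, T) = Mul(2, T, Add(91, o)) (Function('w')(o, T) = Mul(Add(91, o), Mul(2, T)) = Mul(2, T, Add(91, o)))
Pow(Function('w')(Function('W')(h, Mul(-3, -8)), 2698), -1) = Pow(Mul(2, 2698, Add(91, Add(Pow(Mul(-3, -8), 2), Mul(-43, Mul(-3, -8)), Mul(30, -17)))), -1) = Pow(Mul(2, 2698, Add(91, Add(Pow(24, 2), Mul(-43, 24), -510))), -1) = Pow(Mul(2, 2698, Add(91, Add(576, -1032, -510))), -1) = Pow(Mul(2, 2698, Add(91, -966)), -1) = Pow(Mul(2, 2698, -875), -1) = Pow(-4721500, -1) = Rational(-1, 4721500)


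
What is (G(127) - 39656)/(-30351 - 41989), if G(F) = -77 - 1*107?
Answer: 1992/3617 ≈ 0.55073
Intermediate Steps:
G(F) = -184 (G(F) = -77 - 107 = -184)
(G(127) - 39656)/(-30351 - 41989) = (-184 - 39656)/(-30351 - 41989) = -39840/(-72340) = -39840*(-1/72340) = 1992/3617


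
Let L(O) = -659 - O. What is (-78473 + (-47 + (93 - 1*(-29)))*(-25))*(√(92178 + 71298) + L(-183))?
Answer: 38245648 - 482088*√4541 ≈ 5.7592e+6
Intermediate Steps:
(-78473 + (-47 + (93 - 1*(-29)))*(-25))*(√(92178 + 71298) + L(-183)) = (-78473 + (-47 + (93 - 1*(-29)))*(-25))*(√(92178 + 71298) + (-659 - 1*(-183))) = (-78473 + (-47 + (93 + 29))*(-25))*(√163476 + (-659 + 183)) = (-78473 + (-47 + 122)*(-25))*(6*√4541 - 476) = (-78473 + 75*(-25))*(-476 + 6*√4541) = (-78473 - 1875)*(-476 + 6*√4541) = -80348*(-476 + 6*√4541) = 38245648 - 482088*√4541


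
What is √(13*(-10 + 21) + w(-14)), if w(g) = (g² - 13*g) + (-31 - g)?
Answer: 6*√14 ≈ 22.450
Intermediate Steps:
w(g) = -31 + g² - 14*g
√(13*(-10 + 21) + w(-14)) = √(13*(-10 + 21) + (-31 + (-14)² - 14*(-14))) = √(13*11 + (-31 + 196 + 196)) = √(143 + 361) = √504 = 6*√14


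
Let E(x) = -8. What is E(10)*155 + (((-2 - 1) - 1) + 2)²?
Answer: -1236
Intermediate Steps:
E(10)*155 + (((-2 - 1) - 1) + 2)² = -8*155 + (((-2 - 1) - 1) + 2)² = -1240 + ((-3 - 1) + 2)² = -1240 + (-4 + 2)² = -1240 + (-2)² = -1240 + 4 = -1236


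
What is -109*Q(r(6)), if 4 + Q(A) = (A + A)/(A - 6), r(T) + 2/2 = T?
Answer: 1526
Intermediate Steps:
r(T) = -1 + T
Q(A) = -4 + 2*A/(-6 + A) (Q(A) = -4 + (A + A)/(A - 6) = -4 + (2*A)/(-6 + A) = -4 + 2*A/(-6 + A))
-109*Q(r(6)) = -218*(12 - (-1 + 6))/(-6 + (-1 + 6)) = -218*(12 - 1*5)/(-6 + 5) = -218*(12 - 5)/(-1) = -218*(-1)*7 = -109*(-14) = 1526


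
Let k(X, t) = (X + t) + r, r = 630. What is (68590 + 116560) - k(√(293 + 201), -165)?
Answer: 184685 - √494 ≈ 1.8466e+5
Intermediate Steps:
k(X, t) = 630 + X + t (k(X, t) = (X + t) + 630 = 630 + X + t)
(68590 + 116560) - k(√(293 + 201), -165) = (68590 + 116560) - (630 + √(293 + 201) - 165) = 185150 - (630 + √494 - 165) = 185150 - (465 + √494) = 185150 + (-465 - √494) = 184685 - √494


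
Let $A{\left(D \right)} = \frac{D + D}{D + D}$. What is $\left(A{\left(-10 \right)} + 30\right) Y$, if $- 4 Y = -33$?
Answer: $\frac{1023}{4} \approx 255.75$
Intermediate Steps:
$Y = \frac{33}{4}$ ($Y = \left(- \frac{1}{4}\right) \left(-33\right) = \frac{33}{4} \approx 8.25$)
$A{\left(D \right)} = 1$ ($A{\left(D \right)} = \frac{2 D}{2 D} = 2 D \frac{1}{2 D} = 1$)
$\left(A{\left(-10 \right)} + 30\right) Y = \left(1 + 30\right) \frac{33}{4} = 31 \cdot \frac{33}{4} = \frac{1023}{4}$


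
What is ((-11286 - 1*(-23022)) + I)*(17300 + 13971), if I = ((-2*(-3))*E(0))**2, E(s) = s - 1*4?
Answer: 385008552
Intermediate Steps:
E(s) = -4 + s (E(s) = s - 4 = -4 + s)
I = 576 (I = ((-2*(-3))*(-4 + 0))**2 = (6*(-4))**2 = (-24)**2 = 576)
((-11286 - 1*(-23022)) + I)*(17300 + 13971) = ((-11286 - 1*(-23022)) + 576)*(17300 + 13971) = ((-11286 + 23022) + 576)*31271 = (11736 + 576)*31271 = 12312*31271 = 385008552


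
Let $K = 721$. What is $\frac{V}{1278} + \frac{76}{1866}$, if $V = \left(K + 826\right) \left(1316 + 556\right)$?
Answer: $\frac{150111202}{66243} \approx 2266.1$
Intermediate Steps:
$V = 2895984$ ($V = \left(721 + 826\right) \left(1316 + 556\right) = 1547 \cdot 1872 = 2895984$)
$\frac{V}{1278} + \frac{76}{1866} = \frac{2895984}{1278} + \frac{76}{1866} = 2895984 \cdot \frac{1}{1278} + 76 \cdot \frac{1}{1866} = \frac{160888}{71} + \frac{38}{933} = \frac{150111202}{66243}$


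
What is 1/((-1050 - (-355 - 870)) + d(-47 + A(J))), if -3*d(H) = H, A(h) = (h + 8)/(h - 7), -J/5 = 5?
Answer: 96/18287 ≈ 0.0052496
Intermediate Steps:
J = -25 (J = -5*5 = -25)
A(h) = (8 + h)/(-7 + h)
d(H) = -H/3
1/((-1050 - (-355 - 870)) + d(-47 + A(J))) = 1/((-1050 - (-355 - 870)) - (-47 + (8 - 25)/(-7 - 25))/3) = 1/((-1050 - 1*(-1225)) - (-47 - 17/(-32))/3) = 1/((-1050 + 1225) - (-47 - 1/32*(-17))/3) = 1/(175 - (-47 + 17/32)/3) = 1/(175 - ⅓*(-1487/32)) = 1/(175 + 1487/96) = 1/(18287/96) = 96/18287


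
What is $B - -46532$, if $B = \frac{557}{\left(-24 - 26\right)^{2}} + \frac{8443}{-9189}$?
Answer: $\frac{1068940380773}{22972500} \approx 46531.0$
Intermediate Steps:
$B = - \frac{15989227}{22972500}$ ($B = \frac{557}{\left(-50\right)^{2}} + 8443 \left(- \frac{1}{9189}\right) = \frac{557}{2500} - \frac{8443}{9189} = - \frac{15989227}{22972500} \approx -0.69602$)
$B - -46532 = - \frac{15989227}{22972500} - -46532 = - \frac{15989227}{22972500} + 46532 = \frac{1068940380773}{22972500}$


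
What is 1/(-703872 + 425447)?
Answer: -1/278425 ≈ -3.5916e-6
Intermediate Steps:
1/(-703872 + 425447) = 1/(-278425) = -1/278425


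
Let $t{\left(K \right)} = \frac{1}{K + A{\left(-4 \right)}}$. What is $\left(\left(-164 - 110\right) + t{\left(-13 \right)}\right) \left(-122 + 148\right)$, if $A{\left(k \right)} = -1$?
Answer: $- \frac{49881}{7} \approx -7125.9$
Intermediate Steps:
$t{\left(K \right)} = \frac{1}{-1 + K}$ ($t{\left(K \right)} = \frac{1}{K - 1} = \frac{1}{-1 + K}$)
$\left(\left(-164 - 110\right) + t{\left(-13 \right)}\right) \left(-122 + 148\right) = \left(\left(-164 - 110\right) + \frac{1}{-1 - 13}\right) \left(-122 + 148\right) = \left(-274 + \frac{1}{-14}\right) 26 = \left(-274 - \frac{1}{14}\right) 26 = \left(- \frac{3837}{14}\right) 26 = - \frac{49881}{7}$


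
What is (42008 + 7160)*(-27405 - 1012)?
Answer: -1397207056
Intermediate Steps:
(42008 + 7160)*(-27405 - 1012) = 49168*(-28417) = -1397207056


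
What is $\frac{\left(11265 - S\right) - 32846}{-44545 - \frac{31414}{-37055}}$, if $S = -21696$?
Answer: $- \frac{4261325}{1650583561} \approx -0.0025817$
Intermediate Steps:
$\frac{\left(11265 - S\right) - 32846}{-44545 - \frac{31414}{-37055}} = \frac{\left(11265 - -21696\right) - 32846}{-44545 - \frac{31414}{-37055}} = \frac{\left(11265 + 21696\right) - 32846}{-44545 - - \frac{31414}{37055}} = \frac{32961 - 32846}{-44545 + \frac{31414}{37055}} = \frac{115}{- \frac{1650583561}{37055}} = 115 \left(- \frac{37055}{1650583561}\right) = - \frac{4261325}{1650583561}$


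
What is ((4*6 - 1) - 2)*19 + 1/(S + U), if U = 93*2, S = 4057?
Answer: 1692958/4243 ≈ 399.00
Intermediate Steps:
U = 186
((4*6 - 1) - 2)*19 + 1/(S + U) = ((4*6 - 1) - 2)*19 + 1/(4057 + 186) = ((24 - 1) - 2)*19 + 1/4243 = (23 - 2)*19 + 1/4243 = 21*19 + 1/4243 = 399 + 1/4243 = 1692958/4243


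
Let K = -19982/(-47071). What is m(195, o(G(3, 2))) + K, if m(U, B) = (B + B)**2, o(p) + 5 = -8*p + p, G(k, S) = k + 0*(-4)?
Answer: 1235922/457 ≈ 2704.4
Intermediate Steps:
G(k, S) = k (G(k, S) = k + 0 = k)
o(p) = -5 - 7*p (o(p) = -5 + (-8*p + p) = -5 - 7*p)
m(U, B) = 4*B**2 (m(U, B) = (2*B)**2 = 4*B**2)
K = 194/457 (K = -19982*(-1/47071) = 194/457 ≈ 0.42451)
m(195, o(G(3, 2))) + K = 4*(-5 - 7*3)**2 + 194/457 = 4*(-5 - 21)**2 + 194/457 = 4*(-26)**2 + 194/457 = 4*676 + 194/457 = 2704 + 194/457 = 1235922/457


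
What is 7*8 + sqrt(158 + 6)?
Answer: 56 + 2*sqrt(41) ≈ 68.806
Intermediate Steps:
7*8 + sqrt(158 + 6) = 56 + sqrt(164) = 56 + 2*sqrt(41)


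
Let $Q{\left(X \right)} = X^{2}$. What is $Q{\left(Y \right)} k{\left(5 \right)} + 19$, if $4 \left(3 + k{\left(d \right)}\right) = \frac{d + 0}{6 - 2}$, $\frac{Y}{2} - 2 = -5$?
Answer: $- \frac{311}{4} \approx -77.75$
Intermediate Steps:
$Y = -6$ ($Y = 4 + 2 \left(-5\right) = 4 - 10 = -6$)
$k{\left(d \right)} = -3 + \frac{d}{16}$ ($k{\left(d \right)} = -3 + \frac{\left(d + 0\right) \frac{1}{6 - 2}}{4} = -3 + \frac{d \frac{1}{4}}{4} = -3 + \frac{\frac{1}{4} d}{4} = -3 + \frac{d}{16}$)
$Q{\left(Y \right)} k{\left(5 \right)} + 19 = \left(-6\right)^{2} \left(-3 + \frac{1}{16} \cdot 5\right) + 19 = 36 \left(-3 + \frac{5}{16}\right) + 19 = 36 \left(- \frac{43}{16}\right) + 19 = - \frac{387}{4} + 19 = - \frac{311}{4}$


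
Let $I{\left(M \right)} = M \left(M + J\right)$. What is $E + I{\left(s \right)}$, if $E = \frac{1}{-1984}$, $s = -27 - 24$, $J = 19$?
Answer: $\frac{3237887}{1984} \approx 1632.0$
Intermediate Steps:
$s = -51$ ($s = -27 - 24 = -51$)
$I{\left(M \right)} = M \left(19 + M\right)$ ($I{\left(M \right)} = M \left(M + 19\right) = M \left(19 + M\right)$)
$E = - \frac{1}{1984} \approx -0.00050403$
$E + I{\left(s \right)} = - \frac{1}{1984} - 51 \left(19 - 51\right) = - \frac{1}{1984} - -1632 = - \frac{1}{1984} + 1632 = \frac{3237887}{1984}$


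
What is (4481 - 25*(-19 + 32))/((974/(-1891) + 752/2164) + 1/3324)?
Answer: -14132706762864/568796993 ≈ -24847.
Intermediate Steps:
(4481 - 25*(-19 + 32))/((974/(-1891) + 752/2164) + 1/3324) = (4481 - 25*13)/((974*(-1/1891) + 752*(1/2164)) + 1/3324) = (4481 - 325)/((-974/1891 + 188/541) + 1/3324) = 4156/(-171426/1023031 + 1/3324) = 4156/(-568796993/3400555044) = 4156*(-3400555044/568796993) = -14132706762864/568796993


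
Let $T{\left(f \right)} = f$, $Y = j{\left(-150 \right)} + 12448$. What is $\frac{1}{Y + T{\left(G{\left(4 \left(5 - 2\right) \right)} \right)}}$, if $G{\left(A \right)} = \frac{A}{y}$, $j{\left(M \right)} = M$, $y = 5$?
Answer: $\frac{5}{61502} \approx 8.1298 \cdot 10^{-5}$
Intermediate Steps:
$G{\left(A \right)} = \frac{A}{5}$
$Y = 12298$ ($Y = -150 + 12448 = 12298$)
$\frac{1}{Y + T{\left(G{\left(4 \left(5 - 2\right) \right)} \right)}} = \frac{1}{12298 + \frac{4 \left(5 - 2\right)}{5}} = \frac{1}{12298 + \frac{4 \cdot 3}{5}} = \frac{1}{12298 + \frac{1}{5} \cdot 12} = \frac{1}{12298 + \frac{12}{5}} = \frac{1}{\frac{61502}{5}} = \frac{5}{61502}$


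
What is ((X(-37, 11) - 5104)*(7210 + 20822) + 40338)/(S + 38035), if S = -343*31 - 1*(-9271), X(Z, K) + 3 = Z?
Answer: -144156270/36673 ≈ -3930.9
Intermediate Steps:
X(Z, K) = -3 + Z
S = -1362 (S = -10633 + 9271 = -1362)
((X(-37, 11) - 5104)*(7210 + 20822) + 40338)/(S + 38035) = (((-3 - 37) - 5104)*(7210 + 20822) + 40338)/(-1362 + 38035) = ((-40 - 5104)*28032 + 40338)/36673 = (-5144*28032 + 40338)*(1/36673) = (-144196608 + 40338)*(1/36673) = -144156270*1/36673 = -144156270/36673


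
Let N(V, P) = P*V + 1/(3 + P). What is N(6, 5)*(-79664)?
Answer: -2399878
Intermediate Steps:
N(V, P) = 1/(3 + P) + P*V
N(6, 5)*(-79664) = ((1 + 6*5**2 + 3*5*6)/(3 + 5))*(-79664) = ((1 + 6*25 + 90)/8)*(-79664) = ((1 + 150 + 90)/8)*(-79664) = ((1/8)*241)*(-79664) = (241/8)*(-79664) = -2399878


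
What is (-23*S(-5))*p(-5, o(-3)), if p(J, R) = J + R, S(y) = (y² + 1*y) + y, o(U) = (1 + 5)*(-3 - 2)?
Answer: 12075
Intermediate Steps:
o(U) = -30 (o(U) = 6*(-5) = -30)
S(y) = y² + 2*y (S(y) = (y² + y) + y = (y + y²) + y = y² + 2*y)
(-23*S(-5))*p(-5, o(-3)) = (-(-115)*(2 - 5))*(-5 - 30) = -(-115)*(-3)*(-35) = -23*15*(-35) = -345*(-35) = 12075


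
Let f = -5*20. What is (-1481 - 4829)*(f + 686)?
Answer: -3697660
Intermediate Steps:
f = -100
(-1481 - 4829)*(f + 686) = (-1481 - 4829)*(-100 + 686) = -6310*586 = -3697660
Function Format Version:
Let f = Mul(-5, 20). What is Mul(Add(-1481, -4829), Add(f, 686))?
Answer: -3697660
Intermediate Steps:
f = -100
Mul(Add(-1481, -4829), Add(f, 686)) = Mul(Add(-1481, -4829), Add(-100, 686)) = Mul(-6310, 586) = -3697660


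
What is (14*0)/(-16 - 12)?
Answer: 0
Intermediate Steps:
(14*0)/(-16 - 12) = 0/(-28) = 0*(-1/28) = 0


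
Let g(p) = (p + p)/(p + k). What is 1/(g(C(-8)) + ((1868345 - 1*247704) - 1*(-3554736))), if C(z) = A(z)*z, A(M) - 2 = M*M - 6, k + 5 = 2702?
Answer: 739/3824603283 ≈ 1.9322e-7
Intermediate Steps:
k = 2697 (k = -5 + 2702 = 2697)
A(M) = -4 + M**2 (A(M) = 2 + (M*M - 6) = 2 + (M**2 - 6) = 2 + (-6 + M**2) = -4 + M**2)
C(z) = z*(-4 + z**2) (C(z) = (-4 + z**2)*z = z*(-4 + z**2))
g(p) = 2*p/(2697 + p) (g(p) = (p + p)/(p + 2697) = (2*p)/(2697 + p) = 2*p/(2697 + p))
1/(g(C(-8)) + ((1868345 - 1*247704) - 1*(-3554736))) = 1/(2*(-8*(-4 + (-8)**2))/(2697 - 8*(-4 + (-8)**2)) + ((1868345 - 1*247704) - 1*(-3554736))) = 1/(2*(-8*(-4 + 64))/(2697 - 8*(-4 + 64)) + ((1868345 - 247704) + 3554736)) = 1/(2*(-8*60)/(2697 - 8*60) + (1620641 + 3554736)) = 1/(2*(-480)/(2697 - 480) + 5175377) = 1/(2*(-480)/2217 + 5175377) = 1/(2*(-480)*(1/2217) + 5175377) = 1/(-320/739 + 5175377) = 1/(3824603283/739) = 739/3824603283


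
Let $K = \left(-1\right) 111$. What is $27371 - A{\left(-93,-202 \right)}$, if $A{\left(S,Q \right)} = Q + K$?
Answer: $27684$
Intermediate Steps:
$K = -111$
$A{\left(S,Q \right)} = -111 + Q$ ($A{\left(S,Q \right)} = Q - 111 = -111 + Q$)
$27371 - A{\left(-93,-202 \right)} = 27371 - \left(-111 - 202\right) = 27371 - -313 = 27371 + 313 = 27684$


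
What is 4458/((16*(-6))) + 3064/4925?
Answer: -3610251/78800 ≈ -45.815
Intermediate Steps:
4458/((16*(-6))) + 3064/4925 = 4458/(-96) + 3064*(1/4925) = 4458*(-1/96) + 3064/4925 = -743/16 + 3064/4925 = -3610251/78800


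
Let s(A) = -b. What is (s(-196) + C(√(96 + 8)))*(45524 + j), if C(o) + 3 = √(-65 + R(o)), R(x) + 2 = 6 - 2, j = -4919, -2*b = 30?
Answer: 487260 + 121815*I*√7 ≈ 4.8726e+5 + 3.2229e+5*I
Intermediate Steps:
b = -15 (b = -½*30 = -15)
s(A) = 15 (s(A) = -1*(-15) = 15)
R(x) = 2 (R(x) = -2 + (6 - 2) = -2 + 4 = 2)
C(o) = -3 + 3*I*√7 (C(o) = -3 + √(-65 + 2) = -3 + √(-63) = -3 + 3*I*√7)
(s(-196) + C(√(96 + 8)))*(45524 + j) = (15 + (-3 + 3*I*√7))*(45524 - 4919) = (12 + 3*I*√7)*40605 = 487260 + 121815*I*√7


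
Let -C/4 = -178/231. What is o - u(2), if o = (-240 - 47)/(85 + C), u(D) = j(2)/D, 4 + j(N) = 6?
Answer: -86644/20347 ≈ -4.2583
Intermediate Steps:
j(N) = 2 (j(N) = -4 + 6 = 2)
C = 712/231 (C = -(-712)/231 = -4*(-178/231) = 712/231 ≈ 3.0823)
u(D) = 2/D
o = -66297/20347 (o = (-240 - 47)/(85 + 712/231) = -287/20347/231 = -287*231/20347 = -66297/20347 ≈ -3.2583)
o - u(2) = -66297/20347 - 2/2 = -66297/20347 - 1*1 = -66297/20347 - 1 = -86644/20347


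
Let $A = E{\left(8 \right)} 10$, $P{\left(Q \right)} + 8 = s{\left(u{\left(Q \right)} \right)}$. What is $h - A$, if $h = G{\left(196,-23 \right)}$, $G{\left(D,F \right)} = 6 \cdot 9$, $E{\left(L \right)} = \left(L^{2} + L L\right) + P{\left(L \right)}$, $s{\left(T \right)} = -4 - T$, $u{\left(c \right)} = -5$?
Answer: $-1156$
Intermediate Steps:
$P{\left(Q \right)} = -7$ ($P{\left(Q \right)} = -8 - -1 = -8 + \left(-4 + 5\right) = -8 + 1 = -7$)
$E{\left(L \right)} = -7 + 2 L^{2}$ ($E{\left(L \right)} = \left(L^{2} + L L\right) - 7 = \left(L^{2} + L^{2}\right) - 7 = 2 L^{2} - 7 = -7 + 2 L^{2}$)
$G{\left(D,F \right)} = 54$
$h = 54$
$A = 1210$ ($A = \left(-7 + 2 \cdot 8^{2}\right) 10 = \left(-7 + 2 \cdot 64\right) 10 = \left(-7 + 128\right) 10 = 121 \cdot 10 = 1210$)
$h - A = 54 - 1210 = -1156$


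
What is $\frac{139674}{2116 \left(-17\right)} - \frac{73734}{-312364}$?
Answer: $- \frac{2561048118}{702272363} \approx -3.6468$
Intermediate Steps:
$\frac{139674}{2116 \left(-17\right)} - \frac{73734}{-312364} = \frac{139674}{-35972} - - \frac{36867}{156182} = 139674 \left(- \frac{1}{35972}\right) + \frac{36867}{156182} = - \frac{69837}{17986} + \frac{36867}{156182} = - \frac{2561048118}{702272363}$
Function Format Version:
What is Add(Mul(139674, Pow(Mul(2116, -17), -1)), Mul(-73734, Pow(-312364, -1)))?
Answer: Rational(-2561048118, 702272363) ≈ -3.6468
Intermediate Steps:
Add(Mul(139674, Pow(Mul(2116, -17), -1)), Mul(-73734, Pow(-312364, -1))) = Add(Mul(139674, Pow(-35972, -1)), Mul(-73734, Rational(-1, 312364))) = Add(Mul(139674, Rational(-1, 35972)), Rational(36867, 156182)) = Add(Rational(-69837, 17986), Rational(36867, 156182)) = Rational(-2561048118, 702272363)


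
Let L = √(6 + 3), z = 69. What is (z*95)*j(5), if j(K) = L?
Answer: 19665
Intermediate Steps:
L = 3 (L = √9 = 3)
j(K) = 3
(z*95)*j(5) = (69*95)*3 = 6555*3 = 19665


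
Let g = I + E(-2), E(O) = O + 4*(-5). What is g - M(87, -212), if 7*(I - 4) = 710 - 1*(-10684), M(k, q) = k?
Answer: 10659/7 ≈ 1522.7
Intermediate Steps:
E(O) = -20 + O (E(O) = O - 20 = -20 + O)
I = 11422/7 (I = 4 + (710 - 1*(-10684))/7 = 4 + (710 + 10684)/7 = 4 + (1/7)*11394 = 4 + 11394/7 = 11422/7 ≈ 1631.7)
g = 11268/7 (g = 11422/7 + (-20 - 2) = 11422/7 - 22 = 11268/7 ≈ 1609.7)
g - M(87, -212) = 11268/7 - 1*87 = 11268/7 - 87 = 10659/7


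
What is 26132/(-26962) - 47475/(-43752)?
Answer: 22782281/196606904 ≈ 0.11588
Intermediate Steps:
26132/(-26962) - 47475/(-43752) = 26132*(-1/26962) - 47475*(-1/43752) = -13066/13481 + 15825/14584 = 22782281/196606904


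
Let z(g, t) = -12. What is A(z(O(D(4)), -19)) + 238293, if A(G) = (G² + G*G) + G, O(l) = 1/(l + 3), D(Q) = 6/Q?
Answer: 238569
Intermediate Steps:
O(l) = 1/(3 + l)
A(G) = G + 2*G² (A(G) = (G² + G²) + G = 2*G² + G = G + 2*G²)
A(z(O(D(4)), -19)) + 238293 = -12*(1 + 2*(-12)) + 238293 = -12*(1 - 24) + 238293 = -12*(-23) + 238293 = 276 + 238293 = 238569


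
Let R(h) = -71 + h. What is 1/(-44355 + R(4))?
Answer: -1/44422 ≈ -2.2511e-5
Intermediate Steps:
1/(-44355 + R(4)) = 1/(-44355 + (-71 + 4)) = 1/(-44355 - 67) = 1/(-44422) = -1/44422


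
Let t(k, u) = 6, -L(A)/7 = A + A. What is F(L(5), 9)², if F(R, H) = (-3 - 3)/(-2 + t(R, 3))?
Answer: 9/4 ≈ 2.2500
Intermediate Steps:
L(A) = -14*A (L(A) = -7*(A + A) = -14*A)
F(R, H) = -3/2 (F(R, H) = (-3 - 3)/(-2 + 6) = -6/4 = -6*¼ = -3/2)
F(L(5), 9)² = (-3/2)² = 9/4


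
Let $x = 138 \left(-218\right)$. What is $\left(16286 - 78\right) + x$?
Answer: $-13876$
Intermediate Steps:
$x = -30084$
$\left(16286 - 78\right) + x = \left(16286 - 78\right) - 30084 = 16208 - 30084 = -13876$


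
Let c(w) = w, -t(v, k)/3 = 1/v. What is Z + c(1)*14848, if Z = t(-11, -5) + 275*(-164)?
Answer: -332769/11 ≈ -30252.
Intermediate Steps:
t(v, k) = -3/v
Z = -496097/11 (Z = -3/(-11) + 275*(-164) = -3*(-1/11) - 45100 = 3/11 - 45100 = -496097/11 ≈ -45100.)
Z + c(1)*14848 = -496097/11 + 1*14848 = -496097/11 + 14848 = -332769/11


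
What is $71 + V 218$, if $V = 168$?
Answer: $36695$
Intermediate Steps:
$71 + V 218 = 71 + 168 \cdot 218 = 71 + 36624 = 36695$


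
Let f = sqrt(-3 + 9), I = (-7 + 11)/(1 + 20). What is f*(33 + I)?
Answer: 697*sqrt(6)/21 ≈ 81.300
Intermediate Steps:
I = 4/21 ≈ 0.19048
f = sqrt(6) ≈ 2.4495
f*(33 + I) = sqrt(6)*(33 + 4/21) = sqrt(6)*(697/21) = 697*sqrt(6)/21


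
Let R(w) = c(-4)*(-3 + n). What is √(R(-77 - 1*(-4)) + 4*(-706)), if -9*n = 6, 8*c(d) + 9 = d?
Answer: I*√405798/12 ≈ 53.085*I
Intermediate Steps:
c(d) = -9/8 + d/8
n = -⅔ (n = -⅑*6 = -⅔ ≈ -0.66667)
R(w) = 143/24 (R(w) = (-9/8 + (⅛)*(-4))*(-3 - ⅔) = (-9/8 - ½)*(-11/3) = -13/8*(-11/3) = 143/24)
√(R(-77 - 1*(-4)) + 4*(-706)) = √(143/24 + 4*(-706)) = √(143/24 - 2824) = √(-67633/24) = I*√405798/12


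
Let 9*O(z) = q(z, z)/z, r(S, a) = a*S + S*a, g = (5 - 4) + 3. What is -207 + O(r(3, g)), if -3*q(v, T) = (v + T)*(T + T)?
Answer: -1895/9 ≈ -210.56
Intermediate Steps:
q(v, T) = -2*T*(T + v)/3 (q(v, T) = -(v + T)*(T + T)/3 = -(T + v)*2*T/3 = -2*T*(T + v)/3)
g = 4 (g = 1 + 3 = 4)
r(S, a) = 2*S*a (r(S, a) = S*a + S*a = 2*S*a)
O(z) = -4*z/27 (O(z) = ((-2*z*(z + z)/3)/z)/9 = ((-2*z*2*z/3)/z)/9 = ((-4*z²/3)/z)/9 = (-4*z/3)/9 = -4*z/27)
-207 + O(r(3, g)) = -207 - 8*3*4/27 = -207 - 4/27*24 = -207 - 32/9 = -1895/9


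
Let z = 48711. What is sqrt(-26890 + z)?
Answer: sqrt(21821) ≈ 147.72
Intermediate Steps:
sqrt(-26890 + z) = sqrt(-26890 + 48711) = sqrt(21821)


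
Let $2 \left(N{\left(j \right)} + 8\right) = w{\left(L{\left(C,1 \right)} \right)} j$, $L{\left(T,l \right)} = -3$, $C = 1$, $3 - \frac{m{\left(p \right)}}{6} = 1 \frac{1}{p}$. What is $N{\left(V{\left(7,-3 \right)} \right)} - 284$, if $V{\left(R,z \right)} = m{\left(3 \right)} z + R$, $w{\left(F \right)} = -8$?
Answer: $-128$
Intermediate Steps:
$m{\left(p \right)} = 18 - \frac{6}{p}$ ($m{\left(p \right)} = 18 - 6 \cdot 1 \frac{1}{p} = 18 - \frac{6}{p}$)
$V{\left(R,z \right)} = R + 16 z$ ($V{\left(R,z \right)} = \left(18 - \frac{6}{3}\right) z + R = \left(18 - 2\right) z + R = 16 z + R = R + 16 z$)
$N{\left(j \right)} = -8 - 4 j$ ($N{\left(j \right)} = -8 + \frac{\left(-8\right) j}{2} = -8 - 4 j$)
$N{\left(V{\left(7,-3 \right)} \right)} - 284 = \left(-8 - 4 \left(7 + 16 \left(-3\right)\right)\right) - 284 = \left(-8 - 4 \left(7 - 48\right)\right) - 284 = \left(-8 - -164\right) - 284 = \left(-8 + 164\right) - 284 = 156 - 284 = -128$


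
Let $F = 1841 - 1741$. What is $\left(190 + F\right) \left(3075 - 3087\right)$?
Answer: $-3480$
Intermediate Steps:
$F = 100$ ($F = 1841 - 1741 = 100$)
$\left(190 + F\right) \left(3075 - 3087\right) = \left(190 + 100\right) \left(3075 - 3087\right) = 290 \left(-12\right) = -3480$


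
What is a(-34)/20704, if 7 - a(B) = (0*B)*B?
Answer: 7/20704 ≈ 0.00033810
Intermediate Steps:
a(B) = 7 (a(B) = 7 - 0*B*B = 7 - 0*B = 7 - 1*0 = 7 + 0 = 7)
a(-34)/20704 = 7/20704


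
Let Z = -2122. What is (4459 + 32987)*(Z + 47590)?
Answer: 1702594728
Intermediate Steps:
(4459 + 32987)*(Z + 47590) = (4459 + 32987)*(-2122 + 47590) = 37446*45468 = 1702594728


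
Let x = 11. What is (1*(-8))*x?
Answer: -88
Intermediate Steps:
(1*(-8))*x = (1*(-8))*11 = -8*11 = -88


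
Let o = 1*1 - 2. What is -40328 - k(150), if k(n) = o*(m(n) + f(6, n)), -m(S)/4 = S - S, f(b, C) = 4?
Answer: -40324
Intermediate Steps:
m(S) = 0 (m(S) = -4*(S - S) = -4*0 = 0)
o = -1 (o = 1 - 2 = -1)
k(n) = -4 (k(n) = -(0 + 4) = -1*4 = -4)
-40328 - k(150) = -40328 - 1*(-4) = -40328 + 4 = -40324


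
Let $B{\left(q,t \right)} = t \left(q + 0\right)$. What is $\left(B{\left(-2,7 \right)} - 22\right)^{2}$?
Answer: $1296$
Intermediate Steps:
$B{\left(q,t \right)} = q t$ ($B{\left(q,t \right)} = t q = q t$)
$\left(B{\left(-2,7 \right)} - 22\right)^{2} = \left(\left(-2\right) 7 - 22\right)^{2} = \left(-14 - 22\right)^{2} = \left(-36\right)^{2} = 1296$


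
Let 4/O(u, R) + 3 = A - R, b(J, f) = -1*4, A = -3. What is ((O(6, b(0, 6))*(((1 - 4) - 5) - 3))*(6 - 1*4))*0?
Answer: 0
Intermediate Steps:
b(J, f) = -4
O(u, R) = 4/(-6 - R) (O(u, R) = 4/(-3 + (-3 - R)) = 4/(-6 - R))
((O(6, b(0, 6))*(((1 - 4) - 5) - 3))*(6 - 1*4))*0 = (((-4/(6 - 4))*(((1 - 4) - 5) - 3))*(6 - 1*4))*0 = (((-4/2)*((-3 - 5) - 3))*(6 - 4))*0 = (((-4*½)*(-8 - 3))*2)*0 = (-2*(-11)*2)*0 = (22*2)*0 = 44*0 = 0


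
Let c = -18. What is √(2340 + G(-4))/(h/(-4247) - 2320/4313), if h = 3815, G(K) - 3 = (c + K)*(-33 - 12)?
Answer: -18317311*√3333/26307135 ≈ -40.198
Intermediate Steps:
G(K) = 813 - 45*K (G(K) = 3 + (-18 + K)*(-33 - 12) = 3 + (-18 + K)*(-45) = 3 + (810 - 45*K) = 813 - 45*K)
√(2340 + G(-4))/(h/(-4247) - 2320/4313) = √(2340 + (813 - 45*(-4)))/(3815/(-4247) - 2320/4313) = √(2340 + (813 + 180))/(3815*(-1/4247) - 2320*1/4313) = √(2340 + 993)/(-3815/4247 - 2320/4313) = √3333/(-26307135/18317311) = √3333*(-18317311/26307135) = -18317311*√3333/26307135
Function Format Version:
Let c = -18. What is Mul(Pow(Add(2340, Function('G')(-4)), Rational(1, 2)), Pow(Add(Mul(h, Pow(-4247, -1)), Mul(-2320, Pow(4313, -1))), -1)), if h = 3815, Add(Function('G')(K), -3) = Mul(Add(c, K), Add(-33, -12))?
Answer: Mul(Rational(-18317311, 26307135), Pow(3333, Rational(1, 2))) ≈ -40.198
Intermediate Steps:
Function('G')(K) = Add(813, Mul(-45, K)) (Function('G')(K) = Add(3, Mul(Add(-18, K), Add(-33, -12))) = Add(3, Mul(Add(-18, K), -45)) = Add(3, Add(810, Mul(-45, K))) = Add(813, Mul(-45, K)))
Mul(Pow(Add(2340, Function('G')(-4)), Rational(1, 2)), Pow(Add(Mul(h, Pow(-4247, -1)), Mul(-2320, Pow(4313, -1))), -1)) = Mul(Pow(Add(2340, Add(813, Mul(-45, -4))), Rational(1, 2)), Pow(Add(Mul(3815, Pow(-4247, -1)), Mul(-2320, Pow(4313, -1))), -1)) = Mul(Pow(Add(2340, Add(813, 180)), Rational(1, 2)), Pow(Add(Mul(3815, Rational(-1, 4247)), Mul(-2320, Rational(1, 4313))), -1)) = Mul(Pow(Add(2340, 993), Rational(1, 2)), Pow(Add(Rational(-3815, 4247), Rational(-2320, 4313)), -1)) = Mul(Pow(3333, Rational(1, 2)), Pow(Rational(-26307135, 18317311), -1)) = Mul(Pow(3333, Rational(1, 2)), Rational(-18317311, 26307135)) = Mul(Rational(-18317311, 26307135), Pow(3333, Rational(1, 2)))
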